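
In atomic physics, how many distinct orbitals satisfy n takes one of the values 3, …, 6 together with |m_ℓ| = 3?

12

Treat each shell separately and count matching orbitals:
n=4 → 2; n=5 → 4; n=6 → 6.
Total orbitals: 2 + 4 + 6 = 12.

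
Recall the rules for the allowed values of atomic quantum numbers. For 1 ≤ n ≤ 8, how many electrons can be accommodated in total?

408

Total orbitals = 1² + 2² + 3² + 4² + 5² + 6² + 7² + 8² = 204. Doubling for spin gives 408 electrons.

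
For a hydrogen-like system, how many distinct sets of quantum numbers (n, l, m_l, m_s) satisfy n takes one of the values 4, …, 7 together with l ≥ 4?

For each n in the range, tally the orbitals obeying l ≥ 4:
n=5 → 9; n=6 → 20; n=7 → 33.
Orbitals: 9 + 20 + 33 = 62. Including both spin states (m_s = ±1/2) gives 2 × 62 = 124 states.

124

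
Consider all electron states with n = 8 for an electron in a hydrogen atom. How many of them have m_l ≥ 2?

With n = 8 the allowed l are 0, 1, …, 7.
Per l-value: l=2 → 1; l=3 → 2; l=4 → 3; l=5 → 4; l=6 → 5; l=7 → 6.
Orbitals: 1 + 2 + 3 + 4 + 5 + 6 = 21. Each orbital carries two spin states, so 21 × 2 = 42 states.

42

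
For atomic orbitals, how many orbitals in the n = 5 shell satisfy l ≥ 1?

24

Go through l = 0, …, 4 (the values permitted for n = 5).
Contributions: l=1 → 3; l=2 → 5; l=3 → 7; l=4 → 9.
Total orbitals: 3 + 5 + 7 + 9 = 24.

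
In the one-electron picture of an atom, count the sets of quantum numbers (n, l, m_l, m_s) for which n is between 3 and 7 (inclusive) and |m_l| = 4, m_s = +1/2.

12

For each n in the range, tally the orbitals obeying |m_l| = 4:
n=5 → 2; n=6 → 4; n=7 → 6.
Orbitals: 2 + 4 + 6 = 12. With m_s fixed to +1/2 there is one state per orbital, so 12 states.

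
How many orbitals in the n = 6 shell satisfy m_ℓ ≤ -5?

With n = 6 the allowed ℓ are 0, 1, …, 5.
Orbitals with m_ℓ ≤ -5, by ℓ: ℓ=5 → 1.
Total orbitals: 1.

1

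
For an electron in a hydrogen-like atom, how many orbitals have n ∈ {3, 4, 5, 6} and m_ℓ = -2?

Per-shell orbital counts meeting the constraint:
n=3 → 1; n=4 → 2; n=5 → 3; n=6 → 4.
Total orbitals: 1 + 2 + 3 + 4 = 10.

10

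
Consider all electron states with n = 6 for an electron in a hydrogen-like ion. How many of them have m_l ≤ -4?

Orbitals with m_l ≤ -4, by l: l=4 → 1; l=5 → 2.
Orbitals: 1 + 2 = 3. Each orbital carries two spin states, so 3 × 2 = 6 states.

6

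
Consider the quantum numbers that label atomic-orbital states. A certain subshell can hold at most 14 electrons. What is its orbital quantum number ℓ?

ℓ = 3

2(2ℓ+1) = 14 ⇒ 2ℓ+1 = 7 ⇒ ℓ = 3.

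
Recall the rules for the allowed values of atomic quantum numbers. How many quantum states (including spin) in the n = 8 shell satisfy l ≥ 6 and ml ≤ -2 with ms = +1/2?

11

Contributions: l=6 → 5; l=7 → 6.
Orbitals: 5 + 6 = 11. With ms fixed to a single value there is one state per orbital, giving 11 states.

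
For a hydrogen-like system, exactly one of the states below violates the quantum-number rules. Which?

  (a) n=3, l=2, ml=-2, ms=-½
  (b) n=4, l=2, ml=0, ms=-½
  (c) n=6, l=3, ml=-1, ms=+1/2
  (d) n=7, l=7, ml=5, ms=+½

(d)

(d) has l = 7 ≥ n = 7, violating 0 ≤ l ≤ n−1.
The remaining sets (a), (b), (c) satisfy all four rules.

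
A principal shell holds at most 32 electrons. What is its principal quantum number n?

n = 4

2n² = 32 ⇒ n² = 16 ⇒ n = 4.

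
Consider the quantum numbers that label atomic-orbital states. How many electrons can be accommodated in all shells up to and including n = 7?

Total orbitals = 1² + 2² + 3² + 4² + 5² + 6² + 7² = 140. Doubling for spin gives 280 electrons.

280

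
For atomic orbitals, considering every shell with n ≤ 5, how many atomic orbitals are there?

55

Total orbitals = 1² + 2² + 3² + 4² + 5² = 55.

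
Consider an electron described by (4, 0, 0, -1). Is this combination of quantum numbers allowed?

The spin quantum number for an electron can only be ms = +1/2 or −1/2; ms = -1 is not one of those.

Invalid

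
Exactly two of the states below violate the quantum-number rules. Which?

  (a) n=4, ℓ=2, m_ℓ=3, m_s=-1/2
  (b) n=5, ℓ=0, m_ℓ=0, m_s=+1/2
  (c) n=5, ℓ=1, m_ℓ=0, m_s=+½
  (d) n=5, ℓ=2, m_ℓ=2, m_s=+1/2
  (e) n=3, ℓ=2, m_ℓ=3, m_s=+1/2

(a) and (e)

(a) has |m_ℓ| = 3 > ℓ = 2, violating −ℓ ≤ m_ℓ ≤ ℓ.
(e) has |m_ℓ| = 3 > ℓ = 2, violating −ℓ ≤ m_ℓ ≤ ℓ.
The remaining sets (b), (c), (d) satisfy all four rules.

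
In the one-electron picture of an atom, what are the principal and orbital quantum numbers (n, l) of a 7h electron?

The leading integer gives n = 7; the letter 'h' means l = 5.

n = 7, l = 5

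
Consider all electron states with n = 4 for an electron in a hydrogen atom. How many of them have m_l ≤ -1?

For n = 4, l ranges over 0 … 3.
Orbitals with m_l ≤ -1, by l: l=1 → 1; l=2 → 2; l=3 → 3.
Orbitals: 1 + 2 + 3 = 6. Each orbital carries two spin states, so 6 × 2 = 12 states.

12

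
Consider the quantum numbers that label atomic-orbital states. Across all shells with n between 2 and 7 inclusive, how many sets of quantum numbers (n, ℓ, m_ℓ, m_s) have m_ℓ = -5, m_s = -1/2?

3

Per-shell orbital counts meeting the constraint:
n=6 → 1; n=7 → 2.
Orbitals: 1 + 2 = 3. With m_s fixed to -1/2 there is one state per orbital, so 3 states.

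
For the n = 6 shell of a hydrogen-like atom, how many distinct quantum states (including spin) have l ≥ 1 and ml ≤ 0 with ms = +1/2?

The n = 6 shell has l = 0 through 5; check each.
Contributions: l=1 → 2; l=2 → 3; l=3 → 4; l=4 → 5; l=5 → 6.
Orbitals: 2 + 3 + 4 + 5 + 6 = 20. With ms fixed to a single value there is one state per orbital, giving 20 states.

20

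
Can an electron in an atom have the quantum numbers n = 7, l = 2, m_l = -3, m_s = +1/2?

The magnetic quantum number must satisfy −l ≤ m_l ≤ l. With l = 2, m_l can only be -2, -1, 0, 1, 2, so m_l = -3 is forbidden.

Not allowed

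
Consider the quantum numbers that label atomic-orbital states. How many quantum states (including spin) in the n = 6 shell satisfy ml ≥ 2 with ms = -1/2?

With n = 6 the allowed l are 0, 1, …, 5.
Orbitals with ml ≥ 2, by l: l=2 → 1; l=3 → 2; l=4 → 3; l=5 → 4.
Orbitals: 1 + 2 + 3 + 4 = 10. With ms fixed to a single value there is one state per orbital, giving 10 states.

10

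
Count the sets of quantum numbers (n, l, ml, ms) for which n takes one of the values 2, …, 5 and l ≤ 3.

Treat each shell separately and count matching orbitals:
n=2 → 4; n=3 → 9; n=4 → 16; n=5 → 16.
Orbitals: 4 + 9 + 16 + 16 = 45. Including both spin states (ms = ±1/2) gives 2 × 45 = 90 states.

90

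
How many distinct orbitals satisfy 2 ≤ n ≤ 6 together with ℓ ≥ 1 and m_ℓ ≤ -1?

35

Per-shell orbital counts meeting the constraint:
n=2 → 1; n=3 → 3; n=4 → 6; n=5 → 10; n=6 → 15.
Total orbitals: 1 + 3 + 6 + 10 + 15 = 35.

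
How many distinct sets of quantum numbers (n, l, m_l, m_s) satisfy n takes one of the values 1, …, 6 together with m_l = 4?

Per-shell orbital counts meeting the constraint:
n=5 → 1; n=6 → 2.
Orbitals: 1 + 2 = 3. Including both spin states (m_s = ±1/2) gives 2 × 3 = 6 states.

6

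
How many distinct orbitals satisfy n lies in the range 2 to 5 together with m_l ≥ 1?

20

Count contributing orbitals for each principal shell:
n=2 → 1; n=3 → 3; n=4 → 6; n=5 → 10.
Total orbitals: 1 + 3 + 6 + 10 = 20.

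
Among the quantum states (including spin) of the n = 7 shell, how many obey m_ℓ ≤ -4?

12

Per ℓ-value: ℓ=4 → 1; ℓ=5 → 2; ℓ=6 → 3.
Orbitals: 1 + 2 + 3 = 6. Each orbital carries two spin states, so 6 × 2 = 12 states.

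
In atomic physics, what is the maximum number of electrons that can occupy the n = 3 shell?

A shell holds 2n² electrons: 2 × 3² = 2 × 9 = 18.

18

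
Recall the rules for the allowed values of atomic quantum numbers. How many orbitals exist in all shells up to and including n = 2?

Total orbitals = 1² + 2² = 5.

5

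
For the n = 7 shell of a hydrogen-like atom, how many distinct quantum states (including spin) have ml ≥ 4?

The n = 7 shell has l = 0 through 6; check each.
Per l-value: l=4 → 1; l=5 → 2; l=6 → 3.
Orbitals: 1 + 2 + 3 = 6. Each orbital carries two spin states, so 6 × 2 = 12 states.

12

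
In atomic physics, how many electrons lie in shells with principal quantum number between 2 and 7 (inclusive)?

Shell n has n² orbitals: 2²=4 + 3²=9 + 4²=16 + 5²=25 + 6²=36 + 7²=49 = 139 orbitals.
Two spin states per orbital: 2 × 139 = 278 electrons.

278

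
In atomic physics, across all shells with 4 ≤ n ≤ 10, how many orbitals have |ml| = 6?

Count contributing orbitals for each principal shell:
n=7 → 2; n=8 → 4; n=9 → 6; n=10 → 8.
Total orbitals: 2 + 4 + 6 + 8 = 20.

20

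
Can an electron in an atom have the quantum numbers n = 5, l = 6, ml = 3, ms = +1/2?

Invalid

The orbital quantum number must satisfy 0 ≤ l ≤ n−1. With n = 5 the allowed l values are 0, 1, 2, 3, 4, so l = 6 is out of range.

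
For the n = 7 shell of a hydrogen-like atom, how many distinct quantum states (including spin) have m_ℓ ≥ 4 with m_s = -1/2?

6

For n = 7, ℓ ranges over 0 … 6.
Per ℓ-value: ℓ=4 → 1; ℓ=5 → 2; ℓ=6 → 3.
Orbitals: 1 + 2 + 3 = 6. With m_s fixed to a single value there is one state per orbital, giving 6 states.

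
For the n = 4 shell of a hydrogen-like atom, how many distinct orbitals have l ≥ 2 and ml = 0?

2

The n = 4 shell has l = 0 through 3; check each.
Per l-value: l=2 → 1; l=3 → 1.
Total orbitals: 1 + 1 = 2.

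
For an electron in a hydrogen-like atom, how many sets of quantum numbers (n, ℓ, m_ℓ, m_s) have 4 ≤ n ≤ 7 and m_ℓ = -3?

20

Per-shell orbital counts meeting the constraint:
n=4 → 1; n=5 → 2; n=6 → 3; n=7 → 4.
Orbitals: 1 + 2 + 3 + 4 = 10. Including both spin states (m_s = ±1/2) gives 2 × 10 = 20 states.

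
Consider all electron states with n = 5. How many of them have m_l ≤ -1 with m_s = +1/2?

For n = 5, l ranges over 0 … 4.
Per l-value: l=1 → 1; l=2 → 2; l=3 → 3; l=4 → 4.
Orbitals: 1 + 2 + 3 + 4 = 10. With m_s fixed to a single value there is one state per orbital, giving 10 states.

10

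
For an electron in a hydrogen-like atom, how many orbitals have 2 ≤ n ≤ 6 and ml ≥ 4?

Per-shell orbital counts meeting the constraint:
n=5 → 1; n=6 → 3.
Total orbitals: 1 + 3 = 4.

4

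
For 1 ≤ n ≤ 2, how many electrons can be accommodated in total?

10

Total orbitals = 1² + 2² = 5. Doubling for spin gives 10 electrons.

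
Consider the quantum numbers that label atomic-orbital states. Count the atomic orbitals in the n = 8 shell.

64

The n = 8 shell contains n² = 8² = 64 orbitals.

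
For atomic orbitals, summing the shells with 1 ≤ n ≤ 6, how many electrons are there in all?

182

Shell n has n² orbitals: 1²=1 + 2²=4 + 3²=9 + 4²=16 + 5²=25 + 6²=36 = 91 orbitals.
Two spin states per orbital: 2 × 91 = 182 electrons.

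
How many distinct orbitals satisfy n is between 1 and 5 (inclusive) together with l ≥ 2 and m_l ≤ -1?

16

Go shell by shell, enumerating (l, m_l) with l ≥ 2 and m_l ≤ -1:
n=3 → 2; n=4 → 5; n=5 → 9.
Total orbitals: 2 + 5 + 9 = 16.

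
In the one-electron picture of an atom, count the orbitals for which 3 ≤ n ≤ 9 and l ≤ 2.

63

Go shell by shell, enumerating (l, m_l) with l ≤ 2:
n=3 → 9; n=4 → 9; n=5 → 9; n=6 → 9; n=7 → 9; n=8 → 9; n=9 → 9.
Total orbitals: 9 + 9 + 9 + 9 + 9 + 9 + 9 = 63.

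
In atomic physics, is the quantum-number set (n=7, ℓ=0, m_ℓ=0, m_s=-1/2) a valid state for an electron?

n = 7 is a positive integer. ℓ = 0 satisfies 0 ≤ ℓ ≤ n−1 = 6. m_ℓ = 0 lies in the range −ℓ … +ℓ (here 0). m_s = -1/2 is one of ±1/2.
All four constraints are satisfied.

Yes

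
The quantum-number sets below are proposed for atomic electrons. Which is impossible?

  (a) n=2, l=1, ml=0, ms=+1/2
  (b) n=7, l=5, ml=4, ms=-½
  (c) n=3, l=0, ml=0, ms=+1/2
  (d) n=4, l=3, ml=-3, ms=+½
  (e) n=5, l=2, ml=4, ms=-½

(e) has |ml| = 4 > l = 2, violating −l ≤ ml ≤ l.
The remaining sets (a), (b), (c), (d) satisfy all four rules.

(e)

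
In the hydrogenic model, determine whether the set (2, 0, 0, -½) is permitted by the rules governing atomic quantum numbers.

n = 2 is a positive integer. ℓ = 0 satisfies 0 ≤ ℓ ≤ n−1 = 1. m_ℓ = 0 lies in the range −ℓ … +ℓ (here 0). m_s = -1/2 is one of ±1/2.
All four constraints are satisfied.

Yes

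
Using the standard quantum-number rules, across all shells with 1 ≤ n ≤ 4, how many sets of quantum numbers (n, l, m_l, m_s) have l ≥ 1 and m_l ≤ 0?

Count contributing orbitals for each principal shell:
n=2 → 2; n=3 → 5; n=4 → 9.
Orbitals: 2 + 5 + 9 = 16. Including both spin states (m_s = ±1/2) gives 2 × 16 = 32 states.

32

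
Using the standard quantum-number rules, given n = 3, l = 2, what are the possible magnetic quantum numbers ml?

ml takes every integer from −l to +l. With l = 2 that gives the 5 values -2, -1, 0, 1, 2.

-2, -1, 0, 1, 2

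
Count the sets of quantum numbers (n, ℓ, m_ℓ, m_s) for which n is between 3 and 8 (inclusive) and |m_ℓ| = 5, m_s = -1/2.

Treat each shell separately and count matching orbitals:
n=6 → 2; n=7 → 4; n=8 → 6.
Orbitals: 2 + 4 + 6 = 12. With m_s fixed to -1/2 there is one state per orbital, so 12 states.

12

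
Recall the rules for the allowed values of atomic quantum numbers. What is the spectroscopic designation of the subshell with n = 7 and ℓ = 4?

ℓ = 4 corresponds to the letter 'g', so the subshell is 7g.

7g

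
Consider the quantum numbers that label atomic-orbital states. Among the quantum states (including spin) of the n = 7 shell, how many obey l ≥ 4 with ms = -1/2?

33

Go through l = 0, …, 6 (the values permitted for n = 7).
The (l, ml) pairs meeting l ≥ 4 give: l=4 → 9; l=5 → 11; l=6 → 13.
Orbitals: 9 + 11 + 13 = 33. With ms fixed to a single value there is one state per orbital, giving 33 states.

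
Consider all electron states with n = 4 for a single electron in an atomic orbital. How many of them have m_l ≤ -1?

12

Orbitals with m_l ≤ -1, by l: l=1 → 1; l=2 → 2; l=3 → 3.
Orbitals: 1 + 2 + 3 = 6. Each orbital carries two spin states, so 6 × 2 = 12 states.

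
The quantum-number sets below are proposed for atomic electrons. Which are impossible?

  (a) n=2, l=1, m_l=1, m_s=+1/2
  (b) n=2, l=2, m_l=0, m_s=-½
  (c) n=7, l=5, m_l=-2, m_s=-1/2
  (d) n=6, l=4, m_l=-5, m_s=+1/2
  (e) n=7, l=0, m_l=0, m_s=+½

(b) has l = 2 ≥ n = 2, violating 0 ≤ l ≤ n−1.
(d) has |m_l| = 5 > l = 4, violating −l ≤ m_l ≤ l.
The remaining sets (a), (c), (e) satisfy all four rules.

(b) and (d)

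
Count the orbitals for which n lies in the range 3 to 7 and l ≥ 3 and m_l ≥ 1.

40

Per-shell orbital counts meeting the constraint:
n=4 → 3; n=5 → 7; n=6 → 12; n=7 → 18.
Total orbitals: 3 + 7 + 12 + 18 = 40.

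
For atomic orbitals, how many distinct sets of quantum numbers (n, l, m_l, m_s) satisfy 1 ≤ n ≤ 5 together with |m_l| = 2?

For each n in the range, tally the orbitals obeying |m_l| = 2:
n=3 → 2; n=4 → 4; n=5 → 6.
Orbitals: 2 + 4 + 6 = 12. Including both spin states (m_s = ±1/2) gives 2 × 12 = 24 states.

24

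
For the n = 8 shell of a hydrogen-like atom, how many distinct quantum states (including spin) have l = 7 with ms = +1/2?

15

The n = 8 shell has l = 0 through 7; check each.
Orbitals with l = 7, by l: l=7 → 15.
Orbitals: 15. With ms fixed to a single value there is one state per orbital, giving 15 states.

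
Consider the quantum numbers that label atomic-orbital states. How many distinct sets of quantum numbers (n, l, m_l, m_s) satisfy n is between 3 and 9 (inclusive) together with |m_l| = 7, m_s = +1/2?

Count contributing orbitals for each principal shell:
n=8 → 2; n=9 → 4.
Orbitals: 2 + 4 = 6. With m_s fixed to +1/2 there is one state per orbital, so 6 states.

6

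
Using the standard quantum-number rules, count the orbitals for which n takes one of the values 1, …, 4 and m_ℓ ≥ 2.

Treat each shell separately and count matching orbitals:
n=3 → 1; n=4 → 3.
Total orbitals: 1 + 3 = 4.

4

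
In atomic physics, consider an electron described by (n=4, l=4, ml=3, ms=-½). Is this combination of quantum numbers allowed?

The orbital quantum number must satisfy 0 ≤ l ≤ n−1. With n = 4 the allowed l values are 0, 1, 2, 3, so l = 4 is out of range.

No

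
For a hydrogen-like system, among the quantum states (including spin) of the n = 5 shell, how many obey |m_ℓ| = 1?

16

For n = 5, ℓ ranges over 0 … 4.
Per ℓ-value: ℓ=1 → 2; ℓ=2 → 2; ℓ=3 → 2; ℓ=4 → 2.
Orbitals: 2 + 2 + 2 + 2 = 8. Each orbital carries two spin states, so 8 × 2 = 16 states.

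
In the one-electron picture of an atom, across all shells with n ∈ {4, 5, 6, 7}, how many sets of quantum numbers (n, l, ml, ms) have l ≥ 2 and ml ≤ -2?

68

For each n in the range, tally the orbitals obeying l ≥ 2 and ml ≤ -2:
n=4 → 3; n=5 → 6; n=6 → 10; n=7 → 15.
Orbitals: 3 + 6 + 10 + 15 = 34. Including both spin states (ms = ±1/2) gives 2 × 34 = 68 states.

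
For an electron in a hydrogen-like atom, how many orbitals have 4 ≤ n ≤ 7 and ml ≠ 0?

104

Work shell by shell — for each n, count the (l, ml) pairs that satisfy ml ≠ 0:
n=4 → 12; n=5 → 20; n=6 → 30; n=7 → 42.
Total orbitals: 12 + 20 + 30 + 42 = 104.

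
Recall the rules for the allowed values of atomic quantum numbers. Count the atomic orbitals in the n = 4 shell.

The n = 4 shell contains n² = 4² = 16 orbitals.

16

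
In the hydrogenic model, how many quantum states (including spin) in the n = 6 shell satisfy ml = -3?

Go through l = 0, …, 5 (the values permitted for n = 6).
Per l-value: l=3 → 1; l=4 → 1; l=5 → 1.
Orbitals: 1 + 1 + 1 = 3. Each orbital carries two spin states, so 3 × 2 = 6 states.

6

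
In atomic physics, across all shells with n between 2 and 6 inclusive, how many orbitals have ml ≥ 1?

Go shell by shell, enumerating (l, ml) with ml ≥ 1:
n=2 → 1; n=3 → 3; n=4 → 6; n=5 → 10; n=6 → 15.
Total orbitals: 1 + 3 + 6 + 10 + 15 = 35.

35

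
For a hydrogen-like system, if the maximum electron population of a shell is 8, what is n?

n = 2

2n² = 8 ⇒ n² = 4 ⇒ n = 2.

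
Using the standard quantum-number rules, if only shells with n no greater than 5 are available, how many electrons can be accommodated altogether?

Total orbitals = 1² + 2² + 3² + 4² + 5² = 55. Doubling for spin gives 110 electrons.

110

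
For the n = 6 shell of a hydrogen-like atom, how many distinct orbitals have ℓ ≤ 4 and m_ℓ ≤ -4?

1

With n = 6 the allowed ℓ are 0, 1, …, 5.
Orbitals with ℓ ≤ 4 and m_ℓ ≤ -4, by ℓ: ℓ=4 → 1.
Total orbitals: 1.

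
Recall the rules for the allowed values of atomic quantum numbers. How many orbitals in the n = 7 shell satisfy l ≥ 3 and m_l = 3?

4

The n = 7 shell has l = 0 through 6; check each.
Contributions: l=3 → 1; l=4 → 1; l=5 → 1; l=6 → 1.
Total orbitals: 1 + 1 + 1 + 1 = 4.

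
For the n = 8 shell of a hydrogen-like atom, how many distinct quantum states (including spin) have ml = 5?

Go through l = 0, …, 7 (the values permitted for n = 8).
Per l-value: l=5 → 1; l=6 → 1; l=7 → 1.
Orbitals: 1 + 1 + 1 = 3. Each orbital carries two spin states, so 3 × 2 = 6 states.

6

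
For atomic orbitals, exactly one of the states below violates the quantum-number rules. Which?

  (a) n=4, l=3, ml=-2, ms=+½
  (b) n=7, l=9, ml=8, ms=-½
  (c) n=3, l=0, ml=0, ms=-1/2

(b)

(b) has l = 9 ≥ n = 7, violating 0 ≤ l ≤ n−1.
The remaining sets (a), (c) satisfy all four rules.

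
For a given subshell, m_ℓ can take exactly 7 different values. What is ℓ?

m_ℓ ranges over 2ℓ+1 integers, so 2ℓ+1 = 7 ⇒ ℓ = 3.

ℓ = 3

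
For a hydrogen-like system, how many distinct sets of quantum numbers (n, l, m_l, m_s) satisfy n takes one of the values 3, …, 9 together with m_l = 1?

Treat each shell separately and count matching orbitals:
n=3 → 2; n=4 → 3; n=5 → 4; n=6 → 5; n=7 → 6; n=8 → 7; n=9 → 8.
Orbitals: 2 + 3 + 4 + 5 + 6 + 7 + 8 = 35. Including both spin states (m_s = ±1/2) gives 2 × 35 = 70 states.

70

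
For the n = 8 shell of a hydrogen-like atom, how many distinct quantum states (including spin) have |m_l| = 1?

Go through l = 0, …, 7 (the values permitted for n = 8).
The (l, m_l) pairs meeting |m_l| = 1 give: l=1 → 2; l=2 → 2; l=3 → 2; l=4 → 2; l=5 → 2; l=6 → 2; l=7 → 2.
Orbitals: 2 + 2 + 2 + 2 + 2 + 2 + 2 = 14. Each orbital carries two spin states, so 14 × 2 = 28 states.

28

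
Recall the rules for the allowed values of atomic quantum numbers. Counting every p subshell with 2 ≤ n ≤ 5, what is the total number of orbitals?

A p subshell (l = 1) exists for every n ≥ 2, so shells n = 2, 3, 4, 5 each contribute one — 4 subshells.
Since each p subshell has 2·1+1 = 3 orbitals, the total is 4 × 3 = 12.

12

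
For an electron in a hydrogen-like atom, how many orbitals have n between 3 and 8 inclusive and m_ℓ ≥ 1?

Per-shell orbital counts meeting the constraint:
n=3 → 3; n=4 → 6; n=5 → 10; n=6 → 15; n=7 → 21; n=8 → 28.
Total orbitals: 3 + 6 + 10 + 15 + 21 + 28 = 83.

83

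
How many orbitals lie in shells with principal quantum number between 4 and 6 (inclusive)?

Shell n has n² orbitals: 4²=16 + 5²=25 + 6²=36 = 77 orbitals.

77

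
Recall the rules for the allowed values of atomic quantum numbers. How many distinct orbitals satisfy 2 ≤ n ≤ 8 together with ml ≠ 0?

Count contributing orbitals for each principal shell:
n=2 → 2; n=3 → 6; n=4 → 12; n=5 → 20; n=6 → 30; n=7 → 42; n=8 → 56.
Total orbitals: 2 + 6 + 12 + 20 + 30 + 42 + 56 = 168.

168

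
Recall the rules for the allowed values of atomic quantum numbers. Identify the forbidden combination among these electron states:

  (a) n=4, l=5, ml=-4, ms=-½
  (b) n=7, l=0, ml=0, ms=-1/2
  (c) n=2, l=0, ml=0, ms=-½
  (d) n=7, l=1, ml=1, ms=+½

(a) has l = 5 ≥ n = 4, violating 0 ≤ l ≤ n−1.
The remaining sets (b), (c), (d) satisfy all four rules.

(a)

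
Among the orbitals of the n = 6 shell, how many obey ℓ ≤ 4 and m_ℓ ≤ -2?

For n = 6, ℓ ranges over 0 … 5.
Contributions: ℓ=2 → 1; ℓ=3 → 2; ℓ=4 → 3.
Total orbitals: 1 + 2 + 3 = 6.

6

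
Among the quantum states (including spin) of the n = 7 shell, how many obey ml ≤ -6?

The n = 7 shell has l = 0 through 6; check each.
The (l, ml) pairs meeting ml ≤ -6 give: l=6 → 1.
Orbitals: 1. Each orbital carries two spin states, so 1 × 2 = 2 states.

2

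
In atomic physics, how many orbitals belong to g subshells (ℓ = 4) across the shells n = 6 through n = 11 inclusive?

54

A g subshell (ℓ = 4) exists for every n ≥ 5, so shells n = 6, 7, 8, 9, 10, 11 each contribute one — 6 subshells.
Since each g subshell has 2·4+1 = 9 orbitals, the total is 6 × 9 = 54.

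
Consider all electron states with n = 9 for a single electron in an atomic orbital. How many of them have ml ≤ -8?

2

Contributions: l=8 → 1.
Orbitals: 1. Each orbital carries two spin states, so 1 × 2 = 2 states.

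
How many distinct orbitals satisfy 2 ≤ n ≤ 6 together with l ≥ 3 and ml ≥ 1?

Count contributing orbitals for each principal shell:
n=4 → 3; n=5 → 7; n=6 → 12.
Total orbitals: 3 + 7 + 12 = 22.

22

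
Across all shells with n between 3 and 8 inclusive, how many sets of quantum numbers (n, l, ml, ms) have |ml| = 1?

108

Go shell by shell, enumerating (l, ml) with |ml| = 1:
n=3 → 4; n=4 → 6; n=5 → 8; n=6 → 10; n=7 → 12; n=8 → 14.
Orbitals: 4 + 6 + 8 + 10 + 12 + 14 = 54. Including both spin states (ms = ±1/2) gives 2 × 54 = 108 states.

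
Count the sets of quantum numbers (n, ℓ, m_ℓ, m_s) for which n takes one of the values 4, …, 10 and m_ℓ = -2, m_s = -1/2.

35

Treat each shell separately and count matching orbitals:
n=4 → 2; n=5 → 3; n=6 → 4; n=7 → 5; n=8 → 6; n=9 → 7; n=10 → 8.
Orbitals: 2 + 3 + 4 + 5 + 6 + 7 + 8 = 35. With m_s fixed to -1/2 there is one state per orbital, so 35 states.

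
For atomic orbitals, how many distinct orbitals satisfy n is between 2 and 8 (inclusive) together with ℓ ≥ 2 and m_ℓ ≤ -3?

35

Count contributing orbitals for each principal shell:
n=4 → 1; n=5 → 3; n=6 → 6; n=7 → 10; n=8 → 15.
Total orbitals: 1 + 3 + 6 + 10 + 15 = 35.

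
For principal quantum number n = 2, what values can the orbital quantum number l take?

l is an integer with 0 ≤ l ≤ n−1, so for n = 2: l = 0, 1.

0, 1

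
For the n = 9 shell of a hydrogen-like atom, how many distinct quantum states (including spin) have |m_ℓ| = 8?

4

The (ℓ, m_ℓ) pairs meeting |m_ℓ| = 8 give: ℓ=8 → 2.
Orbitals: 2. Each orbital carries two spin states, so 2 × 2 = 4 states.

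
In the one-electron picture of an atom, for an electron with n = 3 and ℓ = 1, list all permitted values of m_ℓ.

-1, 0, 1

m_ℓ takes every integer from −ℓ to +ℓ. With ℓ = 1 that gives the 3 values -1, 0, 1.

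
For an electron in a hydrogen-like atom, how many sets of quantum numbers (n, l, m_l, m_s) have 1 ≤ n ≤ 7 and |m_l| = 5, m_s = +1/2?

Per-shell orbital counts meeting the constraint:
n=6 → 2; n=7 → 4.
Orbitals: 2 + 4 = 6. With m_s fixed to +1/2 there is one state per orbital, so 6 states.

6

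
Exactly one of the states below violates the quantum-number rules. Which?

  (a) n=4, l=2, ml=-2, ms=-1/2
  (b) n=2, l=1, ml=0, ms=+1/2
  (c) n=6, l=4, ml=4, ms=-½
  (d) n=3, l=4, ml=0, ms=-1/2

(d)

(d) has l = 4 ≥ n = 3, violating 0 ≤ l ≤ n−1.
The remaining sets (a), (b), (c) satisfy all four rules.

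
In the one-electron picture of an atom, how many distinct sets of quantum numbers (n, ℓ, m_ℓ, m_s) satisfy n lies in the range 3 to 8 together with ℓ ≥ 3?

290

Per-shell orbital counts meeting the constraint:
n=4 → 7; n=5 → 16; n=6 → 27; n=7 → 40; n=8 → 55.
Orbitals: 7 + 16 + 27 + 40 + 55 = 145. Including both spin states (m_s = ±1/2) gives 2 × 145 = 290 states.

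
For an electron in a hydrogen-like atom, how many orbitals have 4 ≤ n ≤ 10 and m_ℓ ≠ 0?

322

Treat each shell separately and count matching orbitals:
n=4 → 12; n=5 → 20; n=6 → 30; n=7 → 42; n=8 → 56; n=9 → 72; n=10 → 90.
Total orbitals: 12 + 20 + 30 + 42 + 56 + 72 + 90 = 322.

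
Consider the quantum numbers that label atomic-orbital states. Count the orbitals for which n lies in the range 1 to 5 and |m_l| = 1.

Per-shell orbital counts meeting the constraint:
n=2 → 2; n=3 → 4; n=4 → 6; n=5 → 8.
Total orbitals: 2 + 4 + 6 + 8 = 20.

20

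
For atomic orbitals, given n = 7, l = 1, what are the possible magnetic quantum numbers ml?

ml takes every integer from −l to +l. With l = 1 that gives the 3 values -1, 0, 1.

-1, 0, 1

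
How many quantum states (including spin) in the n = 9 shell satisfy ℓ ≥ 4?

With n = 9 the allowed ℓ are 0, 1, …, 8.
Contributions: ℓ=4 → 9; ℓ=5 → 11; ℓ=6 → 13; ℓ=7 → 15; ℓ=8 → 17.
Orbitals: 9 + 11 + 13 + 15 + 17 = 65. Each orbital carries two spin states, so 65 × 2 = 130 states.

130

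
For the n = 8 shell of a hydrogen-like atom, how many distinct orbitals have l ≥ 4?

With n = 8 the allowed l are 0, 1, …, 7.
The (l, m_l) pairs meeting l ≥ 4 give: l=4 → 9; l=5 → 11; l=6 → 13; l=7 → 15.
Total orbitals: 9 + 11 + 13 + 15 = 48.

48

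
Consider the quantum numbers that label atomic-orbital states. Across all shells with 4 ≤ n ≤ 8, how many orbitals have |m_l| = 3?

30

Per-shell orbital counts meeting the constraint:
n=4 → 2; n=5 → 4; n=6 → 6; n=7 → 8; n=8 → 10.
Total orbitals: 2 + 4 + 6 + 8 + 10 = 30.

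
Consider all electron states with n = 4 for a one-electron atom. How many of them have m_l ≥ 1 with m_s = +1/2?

6

The (l, m_l) pairs meeting m_l ≥ 1 give: l=1 → 1; l=2 → 2; l=3 → 3.
Orbitals: 1 + 2 + 3 = 6. With m_s fixed to a single value there is one state per orbital, giving 6 states.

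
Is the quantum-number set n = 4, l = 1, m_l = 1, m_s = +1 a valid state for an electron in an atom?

The spin quantum number for an electron can only be m_s = +1/2 or −1/2; m_s = +1 is not one of those.

Not allowed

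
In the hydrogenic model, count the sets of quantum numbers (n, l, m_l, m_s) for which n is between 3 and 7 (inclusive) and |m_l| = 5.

12

Per-shell orbital counts meeting the constraint:
n=6 → 2; n=7 → 4.
Orbitals: 2 + 4 = 6. Including both spin states (m_s = ±1/2) gives 2 × 6 = 12 states.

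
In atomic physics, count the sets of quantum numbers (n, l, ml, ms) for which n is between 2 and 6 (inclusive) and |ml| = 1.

60

Per-shell orbital counts meeting the constraint:
n=2 → 2; n=3 → 4; n=4 → 6; n=5 → 8; n=6 → 10.
Orbitals: 2 + 4 + 6 + 8 + 10 = 30. Including both spin states (ms = ±1/2) gives 2 × 30 = 60 states.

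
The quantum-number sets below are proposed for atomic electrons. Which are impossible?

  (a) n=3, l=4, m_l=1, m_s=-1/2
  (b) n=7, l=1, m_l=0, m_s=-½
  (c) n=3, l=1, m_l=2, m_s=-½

(a) has l = 4 ≥ n = 3, violating 0 ≤ l ≤ n−1.
(c) has |m_l| = 2 > l = 1, violating −l ≤ m_l ≤ l.
The remaining set (b) satisfies all four rules.

(a) and (c)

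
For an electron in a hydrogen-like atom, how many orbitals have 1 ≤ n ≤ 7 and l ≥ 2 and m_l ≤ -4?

10

Treat each shell separately and count matching orbitals:
n=5 → 1; n=6 → 3; n=7 → 6.
Total orbitals: 1 + 3 + 6 = 10.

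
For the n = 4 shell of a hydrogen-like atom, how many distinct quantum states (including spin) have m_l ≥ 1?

For n = 4, l ranges over 0 … 3.
Per l-value: l=1 → 1; l=2 → 2; l=3 → 3.
Orbitals: 1 + 2 + 3 = 6. Each orbital carries two spin states, so 6 × 2 = 12 states.

12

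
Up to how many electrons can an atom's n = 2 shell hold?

A shell holds 2n² electrons: 2 × 2² = 2 × 4 = 8.

8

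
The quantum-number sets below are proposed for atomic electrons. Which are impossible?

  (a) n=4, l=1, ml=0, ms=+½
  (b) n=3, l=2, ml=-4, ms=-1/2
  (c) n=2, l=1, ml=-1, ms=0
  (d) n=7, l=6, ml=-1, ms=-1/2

(b) has |ml| = 4 > l = 2, violating −l ≤ ml ≤ l.
(c) has ms = 0, but an electron's spin must be ±1/2.
The remaining sets (a), (d) satisfy all four rules.

(b) and (c)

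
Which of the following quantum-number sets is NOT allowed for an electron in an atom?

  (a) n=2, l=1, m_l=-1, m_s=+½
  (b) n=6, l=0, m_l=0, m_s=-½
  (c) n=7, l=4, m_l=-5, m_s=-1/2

(c) has |m_l| = 5 > l = 4, violating −l ≤ m_l ≤ l.
The remaining sets (a), (b) satisfy all four rules.

(c)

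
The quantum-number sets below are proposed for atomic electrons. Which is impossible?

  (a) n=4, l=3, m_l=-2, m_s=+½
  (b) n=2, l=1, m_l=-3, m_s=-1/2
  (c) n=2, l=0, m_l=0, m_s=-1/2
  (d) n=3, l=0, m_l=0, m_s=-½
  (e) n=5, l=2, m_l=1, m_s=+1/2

(b) has |m_l| = 3 > l = 1, violating −l ≤ m_l ≤ l.
The remaining sets (a), (c), (d), (e) satisfy all four rules.

(b)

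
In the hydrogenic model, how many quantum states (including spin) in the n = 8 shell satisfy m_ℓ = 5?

6

With n = 8 the allowed ℓ are 0, 1, …, 7.
The (ℓ, m_ℓ) pairs meeting m_ℓ = 5 give: ℓ=5 → 1; ℓ=6 → 1; ℓ=7 → 1.
Orbitals: 1 + 1 + 1 = 3. Each orbital carries two spin states, so 3 × 2 = 6 states.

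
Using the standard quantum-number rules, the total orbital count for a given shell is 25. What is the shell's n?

n = 5

n² = 25 ⇒ n = 5.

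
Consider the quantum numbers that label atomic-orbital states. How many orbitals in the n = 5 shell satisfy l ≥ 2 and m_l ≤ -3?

With n = 5 the allowed l are 0, 1, …, 4.
Per l-value: l=3 → 1; l=4 → 2.
Total orbitals: 1 + 2 = 3.

3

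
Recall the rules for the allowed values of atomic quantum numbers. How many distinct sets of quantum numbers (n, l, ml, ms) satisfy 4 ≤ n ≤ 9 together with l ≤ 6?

Work shell by shell — for each n, count the (l, ml) pairs that satisfy l ≤ 6:
n=4 → 16; n=5 → 25; n=6 → 36; n=7 → 49; n=8 → 49; n=9 → 49.
Orbitals: 16 + 25 + 36 + 49 + 49 + 49 = 224. Including both spin states (ms = ±1/2) gives 2 × 224 = 448 states.

448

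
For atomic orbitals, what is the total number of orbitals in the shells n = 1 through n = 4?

30

Shell n has n² orbitals: 1²=1 + 2²=4 + 3²=9 + 4²=16 = 30 orbitals.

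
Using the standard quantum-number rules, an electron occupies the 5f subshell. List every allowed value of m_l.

The 5f subshell has l = 3, and m_l takes every integer from −l to +l. With l = 3 that gives the 7 values -3, -2, -1, 0, 1, 2, 3.

-3, -2, -1, 0, 1, 2, 3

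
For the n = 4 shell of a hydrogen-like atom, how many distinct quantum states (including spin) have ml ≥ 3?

2

With n = 4 the allowed l are 0, 1, …, 3.
Contributions: l=3 → 1.
Orbitals: 1. Each orbital carries two spin states, so 1 × 2 = 2 states.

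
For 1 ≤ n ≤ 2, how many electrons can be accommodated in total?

10

Total orbitals = 1² + 2² = 5. Doubling for spin gives 10 electrons.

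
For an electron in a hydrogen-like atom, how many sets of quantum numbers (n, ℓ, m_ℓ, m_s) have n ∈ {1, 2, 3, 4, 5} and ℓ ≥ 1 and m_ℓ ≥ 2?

20

Go shell by shell, enumerating (ℓ, m_ℓ) with ℓ ≥ 1 and m_ℓ ≥ 2:
n=3 → 1; n=4 → 3; n=5 → 6.
Orbitals: 1 + 3 + 6 = 10. Including both spin states (m_s = ±1/2) gives 2 × 10 = 20 states.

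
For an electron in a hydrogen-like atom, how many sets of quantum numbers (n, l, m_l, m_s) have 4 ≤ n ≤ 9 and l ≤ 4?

Work shell by shell — for each n, count the (l, m_l) pairs that satisfy l ≤ 4:
n=4 → 16; n=5 → 25; n=6 → 25; n=7 → 25; n=8 → 25; n=9 → 25.
Orbitals: 16 + 25 + 25 + 25 + 25 + 25 = 141. Including both spin states (m_s = ±1/2) gives 2 × 141 = 282 states.

282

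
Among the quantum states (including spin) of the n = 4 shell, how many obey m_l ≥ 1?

The n = 4 shell has l = 0 through 3; check each.
Per l-value: l=1 → 1; l=2 → 2; l=3 → 3.
Orbitals: 1 + 2 + 3 = 6. Each orbital carries two spin states, so 6 × 2 = 12 states.

12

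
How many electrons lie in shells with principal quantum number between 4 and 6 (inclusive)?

154

Shell n has n² orbitals: 4²=16 + 5²=25 + 6²=36 = 77 orbitals.
Two spin states per orbital: 2 × 77 = 154 electrons.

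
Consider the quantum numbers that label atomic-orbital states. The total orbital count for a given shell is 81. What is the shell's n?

n² = 81 ⇒ n = 9.

n = 9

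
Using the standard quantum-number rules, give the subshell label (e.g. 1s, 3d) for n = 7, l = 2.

l = 2 corresponds to the letter 'd', so the subshell is 7d.

7d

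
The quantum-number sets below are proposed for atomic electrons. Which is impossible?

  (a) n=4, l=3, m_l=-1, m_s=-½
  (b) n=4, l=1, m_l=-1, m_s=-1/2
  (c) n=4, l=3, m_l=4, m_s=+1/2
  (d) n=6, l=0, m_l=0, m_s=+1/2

(c)

(c) has |m_l| = 4 > l = 3, violating −l ≤ m_l ≤ l.
The remaining sets (a), (b), (d) satisfy all four rules.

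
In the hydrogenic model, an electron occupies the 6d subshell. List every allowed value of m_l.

-2, -1, 0, 1, 2

The 6d subshell has l = 2, and m_l takes every integer from −l to +l. With l = 2 that gives the 5 values -2, -1, 0, 1, 2.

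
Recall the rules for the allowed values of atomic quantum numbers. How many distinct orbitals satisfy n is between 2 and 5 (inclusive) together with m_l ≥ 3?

4

Go shell by shell, enumerating (l, m_l) with m_l ≥ 3:
n=4 → 1; n=5 → 3.
Total orbitals: 1 + 3 = 4.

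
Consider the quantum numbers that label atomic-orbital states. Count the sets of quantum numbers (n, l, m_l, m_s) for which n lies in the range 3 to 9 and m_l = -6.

Work shell by shell — for each n, count the (l, m_l) pairs that satisfy m_l = -6:
n=7 → 1; n=8 → 2; n=9 → 3.
Orbitals: 1 + 2 + 3 = 6. Including both spin states (m_s = ±1/2) gives 2 × 6 = 12 states.

12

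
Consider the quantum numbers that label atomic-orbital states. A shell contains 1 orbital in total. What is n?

n² = 1 ⇒ n = 1.

n = 1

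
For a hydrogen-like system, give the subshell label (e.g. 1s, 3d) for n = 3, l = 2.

l = 2 corresponds to the letter 'd', so the subshell is 3d.

3d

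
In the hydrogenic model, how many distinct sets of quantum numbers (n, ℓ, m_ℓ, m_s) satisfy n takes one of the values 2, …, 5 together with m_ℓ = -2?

Treat each shell separately and count matching orbitals:
n=3 → 1; n=4 → 2; n=5 → 3.
Orbitals: 1 + 2 + 3 = 6. Including both spin states (m_s = ±1/2) gives 2 × 6 = 12 states.

12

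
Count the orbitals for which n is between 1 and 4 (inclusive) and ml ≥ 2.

4

Per-shell orbital counts meeting the constraint:
n=3 → 1; n=4 → 3.
Total orbitals: 1 + 3 = 4.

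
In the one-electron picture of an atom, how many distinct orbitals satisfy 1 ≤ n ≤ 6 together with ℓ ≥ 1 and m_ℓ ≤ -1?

35

For each n in the range, tally the orbitals obeying ℓ ≥ 1 and m_ℓ ≤ -1:
n=2 → 1; n=3 → 3; n=4 → 6; n=5 → 10; n=6 → 15.
Total orbitals: 1 + 3 + 6 + 10 + 15 = 35.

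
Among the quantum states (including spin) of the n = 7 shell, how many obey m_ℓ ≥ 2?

For n = 7, ℓ ranges over 0 … 6.
The (ℓ, m_ℓ) pairs meeting m_ℓ ≥ 2 give: ℓ=2 → 1; ℓ=3 → 2; ℓ=4 → 3; ℓ=5 → 4; ℓ=6 → 5.
Orbitals: 1 + 2 + 3 + 4 + 5 = 15. Each orbital carries two spin states, so 15 × 2 = 30 states.

30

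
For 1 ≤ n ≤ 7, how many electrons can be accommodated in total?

280

Total orbitals = 1² + 2² + 3² + 4² + 5² + 6² + 7² = 140. Doubling for spin gives 280 electrons.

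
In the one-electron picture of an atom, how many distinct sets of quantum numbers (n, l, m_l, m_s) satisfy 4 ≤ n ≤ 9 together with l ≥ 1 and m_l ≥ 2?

For each n in the range, tally the orbitals obeying l ≥ 1 and m_l ≥ 2:
n=4 → 3; n=5 → 6; n=6 → 10; n=7 → 15; n=8 → 21; n=9 → 28.
Orbitals: 3 + 6 + 10 + 15 + 21 + 28 = 83. Including both spin states (m_s = ±1/2) gives 2 × 83 = 166 states.

166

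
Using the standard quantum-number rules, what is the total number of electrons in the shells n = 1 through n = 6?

182

Shell n has n² orbitals: 1²=1 + 2²=4 + 3²=9 + 4²=16 + 5²=25 + 6²=36 = 91 orbitals.
Two spin states per orbital: 2 × 91 = 182 electrons.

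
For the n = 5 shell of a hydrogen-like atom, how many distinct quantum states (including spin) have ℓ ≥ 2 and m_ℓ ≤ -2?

12

Contributions: ℓ=2 → 1; ℓ=3 → 2; ℓ=4 → 3.
Orbitals: 1 + 2 + 3 = 6. Each orbital carries two spin states, so 6 × 2 = 12 states.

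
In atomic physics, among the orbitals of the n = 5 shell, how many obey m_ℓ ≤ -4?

With n = 5 the allowed ℓ are 0, 1, …, 4.
Contributions: ℓ=4 → 1.
Total orbitals: 1.

1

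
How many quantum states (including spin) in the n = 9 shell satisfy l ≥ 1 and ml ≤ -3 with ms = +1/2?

The (l, ml) pairs meeting l ≥ 1 and ml ≤ -3 give: l=3 → 1; l=4 → 2; l=5 → 3; l=6 → 4; l=7 → 5; l=8 → 6.
Orbitals: 1 + 2 + 3 + 4 + 5 + 6 = 21. With ms fixed to a single value there is one state per orbital, giving 21 states.

21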